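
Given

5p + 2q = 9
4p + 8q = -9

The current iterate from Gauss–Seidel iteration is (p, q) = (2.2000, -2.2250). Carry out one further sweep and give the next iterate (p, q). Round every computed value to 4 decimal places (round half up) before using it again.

(2.6900, -2.4700)

One sweep:
  p = (9 - (2)·-2.2250) / (5) = 2.6900
  q = (-9 - (4)·2.6900) / (8) = -2.4700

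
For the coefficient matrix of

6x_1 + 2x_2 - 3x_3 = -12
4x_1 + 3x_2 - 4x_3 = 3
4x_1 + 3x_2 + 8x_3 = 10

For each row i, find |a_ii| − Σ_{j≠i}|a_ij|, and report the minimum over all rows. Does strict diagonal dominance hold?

-5

row 1: |6| − (2+3) = 1
row 2: |3| − (4+4) = -5
row 3: |8| − (4+3) = 1
minimum over rows = -5 → not strictly diagonally dominant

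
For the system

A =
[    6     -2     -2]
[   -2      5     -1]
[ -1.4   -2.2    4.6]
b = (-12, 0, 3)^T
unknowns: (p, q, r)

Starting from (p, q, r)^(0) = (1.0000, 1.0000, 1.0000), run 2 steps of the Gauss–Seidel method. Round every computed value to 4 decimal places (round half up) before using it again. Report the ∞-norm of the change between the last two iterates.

0.7488

Iteration 1:
  p = (-12 - (-2)·1.0000 - (-2)·1.0000) / (6) = -1.3333
  q = (0 - (-2)·-1.3333 - (-1)·1.0000) / (5) = -0.3333
  r = (3 - (-1.4)·-1.3333 - (-2.2)·-0.3333) / (4.6) = 0.0870
Iteration 2:
  p = (-12 - (-2)·-0.3333 - (-2)·0.0870) / (6) = -2.0821
  q = (0 - (-2)·-2.0821 - (-1)·0.0870) / (5) = -0.8154
  r = (3 - (-1.4)·-2.0821 - (-2.2)·-0.8154) / (4.6) = -0.3715
Change: (-0.7488, -0.4821, -0.4585) → max |·| = 0.7488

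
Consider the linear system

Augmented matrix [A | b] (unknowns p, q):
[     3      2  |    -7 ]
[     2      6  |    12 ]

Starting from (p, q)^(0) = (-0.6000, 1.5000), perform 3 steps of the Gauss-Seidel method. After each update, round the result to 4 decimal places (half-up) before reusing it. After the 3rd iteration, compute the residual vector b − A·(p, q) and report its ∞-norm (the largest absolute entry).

Iteration 1:
  p = (-7 - (2)·1.5000) / (3) = -3.3333
  q = (12 - (2)·-3.3333) / (6) = 3.1111
Iteration 2:
  p = (-7 - (2)·3.1111) / (3) = -4.4074
  q = (12 - (2)·-4.4074) / (6) = 3.4691
Iteration 3:
  p = (-7 - (2)·3.4691) / (3) = -4.6461
  q = (12 - (2)·-4.6461) / (6) = 3.5487
Residual b − A·x = (-0.1591, 0.0000); ∞-norm = 0.1591

0.1591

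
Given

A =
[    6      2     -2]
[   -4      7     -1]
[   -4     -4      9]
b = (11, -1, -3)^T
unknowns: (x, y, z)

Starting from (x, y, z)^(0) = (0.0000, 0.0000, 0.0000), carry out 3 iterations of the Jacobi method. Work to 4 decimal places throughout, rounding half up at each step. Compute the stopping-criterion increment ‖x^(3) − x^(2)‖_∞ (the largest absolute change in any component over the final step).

0.4162

Iteration 1:
  x = (11 - (2)·0.0000 - (-2)·0.0000) / (6) = 1.8333
  y = (-1 - (-4)·0.0000 - (-1)·0.0000) / (7) = -0.1429
  z = (-3 - (-4)·0.0000 - (-4)·0.0000) / (9) = -0.3333
Iteration 2:
  x = (11 - (2)·-0.1429 - (-2)·-0.3333) / (6) = 1.7699
  y = (-1 - (-4)·1.8333 - (-1)·-0.3333) / (7) = 0.8571
  z = (-3 - (-4)·1.8333 - (-4)·-0.1429) / (9) = 0.4180
Iteration 3:
  x = (11 - (2)·0.8571 - (-2)·0.4180) / (6) = 1.6870
  y = (-1 - (-4)·1.7699 - (-1)·0.4180) / (7) = 0.9282
  z = (-3 - (-4)·1.7699 - (-4)·0.8571) / (9) = 0.8342
Change: (-0.0829, 0.0711, 0.4162) → max |·| = 0.4162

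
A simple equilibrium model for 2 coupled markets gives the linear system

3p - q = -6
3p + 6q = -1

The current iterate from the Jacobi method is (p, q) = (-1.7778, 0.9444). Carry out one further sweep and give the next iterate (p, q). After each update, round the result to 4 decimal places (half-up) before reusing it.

(-1.6852, 0.7222)

One sweep:
  p = (-6 - (-1)·0.9444) / (3) = -1.6852
  q = (-1 - (3)·-1.7778) / (6) = 0.7222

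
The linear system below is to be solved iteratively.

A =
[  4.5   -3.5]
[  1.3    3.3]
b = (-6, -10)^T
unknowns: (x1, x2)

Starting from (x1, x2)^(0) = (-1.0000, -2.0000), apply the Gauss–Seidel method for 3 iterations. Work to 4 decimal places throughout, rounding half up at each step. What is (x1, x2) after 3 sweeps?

Iteration 1:
  x1 = (-6 - (-3.5)·-2.0000) / (4.5) = -2.8889
  x2 = (-10 - (1.3)·-2.8889) / (3.3) = -1.8923
Iteration 2:
  x1 = (-6 - (-3.5)·-1.8923) / (4.5) = -2.8051
  x2 = (-10 - (1.3)·-2.8051) / (3.3) = -1.9253
Iteration 3:
  x1 = (-6 - (-3.5)·-1.9253) / (4.5) = -2.8308
  x2 = (-10 - (1.3)·-2.8308) / (3.3) = -1.9151

(-2.8308, -1.9151)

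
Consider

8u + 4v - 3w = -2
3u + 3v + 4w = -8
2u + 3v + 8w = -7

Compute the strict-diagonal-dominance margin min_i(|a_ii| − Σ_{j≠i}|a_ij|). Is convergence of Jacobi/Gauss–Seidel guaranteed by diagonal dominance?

row 1: |8| − (4+3) = 1
row 2: |3| − (3+4) = -4
row 3: |8| − (2+3) = 3
minimum over rows = -4 → not strictly diagonally dominant

-4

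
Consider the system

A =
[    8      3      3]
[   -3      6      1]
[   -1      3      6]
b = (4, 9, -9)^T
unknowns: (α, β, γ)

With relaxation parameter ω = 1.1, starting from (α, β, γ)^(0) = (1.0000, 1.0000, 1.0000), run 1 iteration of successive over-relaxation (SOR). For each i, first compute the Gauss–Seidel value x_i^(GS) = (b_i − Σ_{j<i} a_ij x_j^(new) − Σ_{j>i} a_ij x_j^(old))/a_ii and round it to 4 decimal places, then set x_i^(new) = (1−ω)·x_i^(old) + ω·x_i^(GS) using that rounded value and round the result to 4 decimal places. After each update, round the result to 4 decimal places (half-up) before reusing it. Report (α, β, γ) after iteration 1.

Iteration 1:
  α: GS value = (4 - (3)·1.0000 - (3)·1.0000) / (8) = -0.2500;  α ← (1−ω)·1.0000 + ω·-0.2500 = -0.3750
  β: GS value = (9 - (-3)·-0.3750 - (1)·1.0000) / (6) = 1.1458;  β ← (1−ω)·1.0000 + ω·1.1458 = 1.1604
  γ: GS value = (-9 - (-1)·-0.3750 - (3)·1.1604) / (6) = -2.1427;  γ ← (1−ω)·1.0000 + ω·-2.1427 = -2.4570

(-0.3750, 1.1604, -2.4570)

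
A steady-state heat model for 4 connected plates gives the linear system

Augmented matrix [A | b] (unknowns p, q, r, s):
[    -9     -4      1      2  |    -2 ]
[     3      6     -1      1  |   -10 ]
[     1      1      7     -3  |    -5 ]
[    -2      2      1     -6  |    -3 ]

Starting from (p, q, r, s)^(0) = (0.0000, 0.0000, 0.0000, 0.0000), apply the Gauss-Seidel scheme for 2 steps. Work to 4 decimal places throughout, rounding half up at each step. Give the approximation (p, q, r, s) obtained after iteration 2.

Iteration 1:
  p = (-2 - (-4)·0.0000 - (1)·0.0000 - (2)·0.0000) / (-9) = 0.2222
  q = (-10 - (3)·0.2222 - (-1)·0.0000 - (1)·0.0000) / (6) = -1.7778
  r = (-5 - (1)·0.2222 - (1)·-1.7778 - (-3)·0.0000) / (7) = -0.4921
  s = (-3 - (-2)·0.2222 - (2)·-1.7778 - (1)·-0.4921) / (-6) = -0.2487
Iteration 2:
  p = (-2 - (-4)·-1.7778 - (1)·-0.4921 - (2)·-0.2487) / (-9) = 0.9024
  q = (-10 - (3)·0.9024 - (-1)·-0.4921 - (1)·-0.2487) / (6) = -2.1584
  r = (-5 - (1)·0.9024 - (1)·-2.1584 - (-3)·-0.2487) / (7) = -0.6414
  s = (-3 - (-2)·0.9024 - (2)·-2.1584 - (1)·-0.6414) / (-6) = -0.6272

(0.9024, -2.1584, -0.6414, -0.6272)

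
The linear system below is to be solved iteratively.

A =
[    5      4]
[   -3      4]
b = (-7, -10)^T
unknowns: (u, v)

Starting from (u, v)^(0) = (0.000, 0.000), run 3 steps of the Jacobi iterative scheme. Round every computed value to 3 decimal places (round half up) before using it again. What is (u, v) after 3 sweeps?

(1.440, -2.050)

Iteration 1:
  u = (-7 - (4)·0.000) / (5) = -1.400
  v = (-10 - (-3)·0.000) / (4) = -2.500
Iteration 2:
  u = (-7 - (4)·-2.500) / (5) = 0.600
  v = (-10 - (-3)·-1.400) / (4) = -3.550
Iteration 3:
  u = (-7 - (4)·-3.550) / (5) = 1.440
  v = (-10 - (-3)·0.600) / (4) = -2.050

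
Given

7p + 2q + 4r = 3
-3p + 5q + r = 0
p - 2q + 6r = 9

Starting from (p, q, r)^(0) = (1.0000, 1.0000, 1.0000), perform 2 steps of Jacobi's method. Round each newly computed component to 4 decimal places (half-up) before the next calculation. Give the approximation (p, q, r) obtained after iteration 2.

Iteration 1:
  p = (3 - (2)·1.0000 - (4)·1.0000) / (7) = -0.4286
  q = (0 - (-3)·1.0000 - (1)·1.0000) / (5) = 0.4000
  r = (9 - (1)·1.0000 - (-2)·1.0000) / (6) = 1.6667
Iteration 2:
  p = (3 - (2)·0.4000 - (4)·1.6667) / (7) = -0.6381
  q = (0 - (-3)·-0.4286 - (1)·1.6667) / (5) = -0.5905
  r = (9 - (1)·-0.4286 - (-2)·0.4000) / (6) = 1.7048

(-0.6381, -0.5905, 1.7048)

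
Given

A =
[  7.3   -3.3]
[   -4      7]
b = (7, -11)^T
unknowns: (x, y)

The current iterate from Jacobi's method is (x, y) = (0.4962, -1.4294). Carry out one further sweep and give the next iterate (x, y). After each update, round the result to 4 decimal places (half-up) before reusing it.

(0.3127, -1.2879)

One sweep:
  x = (7 - (-3.3)·-1.4294) / (7.3) = 0.3127
  y = (-11 - (-4)·0.4962) / (7) = -1.2879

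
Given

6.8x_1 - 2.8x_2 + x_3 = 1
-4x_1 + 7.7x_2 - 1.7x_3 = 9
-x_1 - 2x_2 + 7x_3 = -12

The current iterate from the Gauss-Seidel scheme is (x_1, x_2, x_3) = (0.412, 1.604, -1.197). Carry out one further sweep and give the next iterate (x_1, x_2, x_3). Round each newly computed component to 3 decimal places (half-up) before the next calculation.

One sweep:
  x_1 = (1 - (-2.8)·1.604 - (1)·-1.197) / (6.8) = 0.984
  x_2 = (9 - (-4)·0.984 - (-1.7)·-1.197) / (7.7) = 1.416
  x_3 = (-12 - (-1)·0.984 - (-2)·1.416) / (7) = -1.169

(0.984, 1.416, -1.169)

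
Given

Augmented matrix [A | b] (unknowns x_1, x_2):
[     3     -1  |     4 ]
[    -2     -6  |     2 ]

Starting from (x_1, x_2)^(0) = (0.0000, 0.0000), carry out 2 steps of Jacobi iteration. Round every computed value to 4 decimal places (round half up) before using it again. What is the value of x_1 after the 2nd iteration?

1.2222

Iteration 1:
  x_1 = (4 - (-1)·0.0000) / (3) = 1.3333
  x_2 = (2 - (-2)·0.0000) / (-6) = -0.3333
Iteration 2:
  x_1 = (4 - (-1)·-0.3333) / (3) = 1.2222
  x_2 = (2 - (-2)·1.3333) / (-6) = -0.7778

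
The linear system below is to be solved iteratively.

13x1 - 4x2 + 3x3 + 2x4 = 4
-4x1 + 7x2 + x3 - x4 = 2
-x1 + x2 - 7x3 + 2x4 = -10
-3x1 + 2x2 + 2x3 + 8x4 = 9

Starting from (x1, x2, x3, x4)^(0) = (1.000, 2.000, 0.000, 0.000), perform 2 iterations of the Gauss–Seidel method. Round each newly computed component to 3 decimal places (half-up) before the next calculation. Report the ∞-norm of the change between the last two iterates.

0.832

Iteration 1:
  x1 = (4 - (-4)·2.000 - (3)·0.000 - (2)·0.000) / (13) = 0.923
  x2 = (2 - (-4)·0.923 - (1)·0.000 - (-1)·0.000) / (7) = 0.813
  x3 = (-10 - (-1)·0.923 - (1)·0.813 - (2)·0.000) / (-7) = 1.413
  x4 = (9 - (-3)·0.923 - (2)·0.813 - (2)·1.413) / (8) = 0.915
Iteration 2:
  x1 = (4 - (-4)·0.813 - (3)·1.413 - (2)·0.915) / (13) = 0.091
  x2 = (2 - (-4)·0.091 - (1)·1.413 - (-1)·0.915) / (7) = 0.267
  x3 = (-10 - (-1)·0.091 - (1)·0.267 - (2)·0.915) / (-7) = 1.715
  x4 = (9 - (-3)·0.091 - (2)·0.267 - (2)·1.715) / (8) = 0.664
Change: (-0.832, -0.546, 0.302, -0.251) → max |·| = 0.832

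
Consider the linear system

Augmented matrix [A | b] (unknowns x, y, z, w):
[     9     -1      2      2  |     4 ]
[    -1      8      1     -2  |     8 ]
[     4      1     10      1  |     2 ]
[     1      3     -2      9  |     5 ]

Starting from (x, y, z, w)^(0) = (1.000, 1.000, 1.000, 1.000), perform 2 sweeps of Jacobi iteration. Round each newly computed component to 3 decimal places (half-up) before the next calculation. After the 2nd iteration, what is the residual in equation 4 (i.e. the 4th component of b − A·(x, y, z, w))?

0.613

Iteration 1:
  x = (4 - (-1)·1.000 - (2)·1.000 - (2)·1.000) / (9) = 0.111
  y = (8 - (-1)·1.000 - (1)·1.000 - (-2)·1.000) / (8) = 1.250
  z = (2 - (4)·1.000 - (1)·1.000 - (1)·1.000) / (10) = -0.400
  w = (5 - (1)·1.000 - (3)·1.000 - (-2)·1.000) / (9) = 0.333
Iteration 2:
  x = (4 - (-1)·1.250 - (2)·-0.400 - (2)·0.333) / (9) = 0.598
  y = (8 - (-1)·0.111 - (1)·-0.400 - (-2)·0.333) / (8) = 1.147
  z = (2 - (4)·0.111 - (1)·1.250 - (1)·0.333) / (10) = -0.003
  w = (5 - (1)·0.111 - (3)·1.250 - (-2)·-0.400) / (9) = 0.038
Residual b − A·x = (-0.305, -0.499, -1.547, 0.613)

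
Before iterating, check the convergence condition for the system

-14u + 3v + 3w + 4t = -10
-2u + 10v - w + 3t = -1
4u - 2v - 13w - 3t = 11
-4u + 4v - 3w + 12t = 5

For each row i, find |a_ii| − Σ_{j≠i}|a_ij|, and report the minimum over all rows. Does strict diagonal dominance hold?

row 1: |-14| − (3+3+4) = 4
row 2: |10| − (2+1+3) = 4
row 3: |-13| − (4+2+3) = 4
row 4: |12| − (4+4+3) = 1
minimum over rows = 1 → strictly diagonally dominant (convergence guaranteed)

1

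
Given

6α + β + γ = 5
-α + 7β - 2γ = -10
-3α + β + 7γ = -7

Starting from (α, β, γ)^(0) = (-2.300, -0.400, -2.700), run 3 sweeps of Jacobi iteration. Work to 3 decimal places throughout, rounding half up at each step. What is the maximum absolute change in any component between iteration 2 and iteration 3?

0.566

Iteration 1:
  α = (5 - (1)·-0.400 - (1)·-2.700) / (6) = 1.350
  β = (-10 - (-1)·-2.300 - (-2)·-2.700) / (7) = -2.529
  γ = (-7 - (-3)·-2.300 - (1)·-0.400) / (7) = -1.929
Iteration 2:
  α = (5 - (1)·-2.529 - (1)·-1.929) / (6) = 1.576
  β = (-10 - (-1)·1.350 - (-2)·-1.929) / (7) = -1.787
  γ = (-7 - (-3)·1.350 - (1)·-2.529) / (7) = -0.060
Iteration 3:
  α = (5 - (1)·-1.787 - (1)·-0.060) / (6) = 1.141
  β = (-10 - (-1)·1.576 - (-2)·-0.060) / (7) = -1.221
  γ = (-7 - (-3)·1.576 - (1)·-1.787) / (7) = -0.069
Change: (-0.435, 0.566, -0.009) → max |·| = 0.566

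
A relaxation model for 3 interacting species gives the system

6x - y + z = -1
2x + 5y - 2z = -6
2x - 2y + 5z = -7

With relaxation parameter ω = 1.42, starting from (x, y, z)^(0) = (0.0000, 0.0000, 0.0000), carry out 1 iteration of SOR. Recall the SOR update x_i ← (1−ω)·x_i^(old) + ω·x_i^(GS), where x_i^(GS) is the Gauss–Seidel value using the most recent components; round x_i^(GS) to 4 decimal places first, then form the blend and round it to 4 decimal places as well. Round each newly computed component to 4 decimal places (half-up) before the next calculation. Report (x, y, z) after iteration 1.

(-0.2367, -1.5695, -2.7450)

Iteration 1:
  x: GS value = (-1 - (-1)·0.0000 - (1)·0.0000) / (6) = -0.1667;  x ← (1−ω)·0.0000 + ω·-0.1667 = -0.2367
  y: GS value = (-6 - (2)·-0.2367 - (-2)·0.0000) / (5) = -1.1053;  y ← (1−ω)·0.0000 + ω·-1.1053 = -1.5695
  z: GS value = (-7 - (2)·-0.2367 - (-2)·-1.5695) / (5) = -1.9331;  z ← (1−ω)·0.0000 + ω·-1.9331 = -2.7450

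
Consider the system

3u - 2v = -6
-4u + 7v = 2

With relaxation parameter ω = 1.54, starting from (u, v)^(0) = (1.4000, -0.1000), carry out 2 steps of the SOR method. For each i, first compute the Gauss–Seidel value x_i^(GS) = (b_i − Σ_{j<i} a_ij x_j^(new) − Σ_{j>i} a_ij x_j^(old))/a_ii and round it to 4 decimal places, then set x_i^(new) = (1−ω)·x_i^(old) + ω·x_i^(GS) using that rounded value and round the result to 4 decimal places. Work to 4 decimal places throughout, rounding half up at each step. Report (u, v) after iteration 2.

(-4.0045, -1.4791)

Iteration 1:
  u: GS value = (-6 - (-2)·-0.1000) / (3) = -2.0667;  u ← (1−ω)·1.4000 + ω·-2.0667 = -3.9387
  v: GS value = (2 - (-4)·-3.9387) / (7) = -1.9650;  v ← (1−ω)·-0.1000 + ω·-1.9650 = -2.9721
Iteration 2:
  u: GS value = (-6 - (-2)·-2.9721) / (3) = -3.9814;  u ← (1−ω)·-3.9387 + ω·-3.9814 = -4.0045
  v: GS value = (2 - (-4)·-4.0045) / (7) = -2.0026;  v ← (1−ω)·-2.9721 + ω·-2.0026 = -1.4791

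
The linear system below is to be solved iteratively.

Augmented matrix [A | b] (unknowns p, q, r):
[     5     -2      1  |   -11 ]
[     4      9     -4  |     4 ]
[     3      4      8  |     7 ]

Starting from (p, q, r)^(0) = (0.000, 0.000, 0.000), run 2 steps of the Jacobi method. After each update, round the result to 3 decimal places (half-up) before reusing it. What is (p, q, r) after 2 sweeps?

(-2.197, 1.811, 1.478)

Iteration 1:
  p = (-11 - (-2)·0.000 - (1)·0.000) / (5) = -2.200
  q = (4 - (4)·0.000 - (-4)·0.000) / (9) = 0.444
  r = (7 - (3)·0.000 - (4)·0.000) / (8) = 0.875
Iteration 2:
  p = (-11 - (-2)·0.444 - (1)·0.875) / (5) = -2.197
  q = (4 - (4)·-2.200 - (-4)·0.875) / (9) = 1.811
  r = (7 - (3)·-2.200 - (4)·0.444) / (8) = 1.478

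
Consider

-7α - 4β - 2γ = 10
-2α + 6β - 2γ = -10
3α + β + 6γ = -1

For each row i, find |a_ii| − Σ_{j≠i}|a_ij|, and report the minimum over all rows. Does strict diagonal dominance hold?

row 1: |-7| − (4+2) = 1
row 2: |6| − (2+2) = 2
row 3: |6| − (3+1) = 2
minimum over rows = 1 → strictly diagonally dominant (convergence guaranteed)

1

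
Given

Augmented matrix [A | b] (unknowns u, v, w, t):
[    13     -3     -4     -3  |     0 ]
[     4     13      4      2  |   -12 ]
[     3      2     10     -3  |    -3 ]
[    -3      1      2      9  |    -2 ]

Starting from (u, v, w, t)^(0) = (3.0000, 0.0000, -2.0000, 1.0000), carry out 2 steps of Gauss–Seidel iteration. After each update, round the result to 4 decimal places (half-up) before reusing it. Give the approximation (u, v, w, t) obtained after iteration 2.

(-0.1041, -0.8933, -0.1961, -0.1141)

Iteration 1:
  u = (0 - (-3)·0.0000 - (-4)·-2.0000 - (-3)·1.0000) / (13) = -0.3846
  v = (-12 - (4)·-0.3846 - (4)·-2.0000 - (2)·1.0000) / (13) = -0.3432
  w = (-3 - (3)·-0.3846 - (2)·-0.3432 - (-3)·1.0000) / (10) = 0.1840
  t = (-2 - (-3)·-0.3846 - (1)·-0.3432 - (2)·0.1840) / (9) = -0.3532
Iteration 2:
  u = (0 - (-3)·-0.3432 - (-4)·0.1840 - (-3)·-0.3532) / (13) = -0.1041
  v = (-12 - (4)·-0.1041 - (4)·0.1840 - (2)·-0.3532) / (13) = -0.8933
  w = (-3 - (3)·-0.1041 - (2)·-0.8933 - (-3)·-0.3532) / (10) = -0.1961
  t = (-2 - (-3)·-0.1041 - (1)·-0.8933 - (2)·-0.1961) / (9) = -0.1141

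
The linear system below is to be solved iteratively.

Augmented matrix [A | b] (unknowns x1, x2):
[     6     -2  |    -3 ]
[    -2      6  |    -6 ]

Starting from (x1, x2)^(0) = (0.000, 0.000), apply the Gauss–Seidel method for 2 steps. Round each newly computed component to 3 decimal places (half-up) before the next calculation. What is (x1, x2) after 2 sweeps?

Iteration 1:
  x1 = (-3 - (-2)·0.000) / (6) = -0.500
  x2 = (-6 - (-2)·-0.500) / (6) = -1.167
Iteration 2:
  x1 = (-3 - (-2)·-1.167) / (6) = -0.889
  x2 = (-6 - (-2)·-0.889) / (6) = -1.296

(-0.889, -1.296)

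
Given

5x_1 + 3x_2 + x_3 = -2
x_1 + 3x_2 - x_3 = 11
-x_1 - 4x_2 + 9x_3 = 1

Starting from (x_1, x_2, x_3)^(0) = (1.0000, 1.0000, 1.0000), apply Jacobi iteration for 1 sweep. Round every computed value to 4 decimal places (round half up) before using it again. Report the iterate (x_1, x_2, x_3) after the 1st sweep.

(-1.2000, 3.6667, 0.6667)

Iteration 1:
  x_1 = (-2 - (3)·1.0000 - (1)·1.0000) / (5) = -1.2000
  x_2 = (11 - (1)·1.0000 - (-1)·1.0000) / (3) = 3.6667
  x_3 = (1 - (-1)·1.0000 - (-4)·1.0000) / (9) = 0.6667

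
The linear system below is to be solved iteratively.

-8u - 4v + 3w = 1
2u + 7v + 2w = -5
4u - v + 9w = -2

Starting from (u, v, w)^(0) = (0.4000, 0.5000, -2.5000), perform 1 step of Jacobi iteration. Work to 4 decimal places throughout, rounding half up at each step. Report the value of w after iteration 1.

Iteration 1:
  u = (1 - (-4)·0.5000 - (3)·-2.5000) / (-8) = -1.3125
  v = (-5 - (2)·0.4000 - (2)·-2.5000) / (7) = -0.1143
  w = (-2 - (4)·0.4000 - (-1)·0.5000) / (9) = -0.3444

-0.3444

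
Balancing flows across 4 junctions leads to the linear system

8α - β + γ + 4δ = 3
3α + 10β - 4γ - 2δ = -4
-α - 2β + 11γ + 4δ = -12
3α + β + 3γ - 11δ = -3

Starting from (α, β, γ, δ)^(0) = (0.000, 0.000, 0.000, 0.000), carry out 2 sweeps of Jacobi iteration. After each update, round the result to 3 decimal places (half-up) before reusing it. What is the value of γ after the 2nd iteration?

Iteration 1:
  α = (3 - (-1)·0.000 - (1)·0.000 - (4)·0.000) / (8) = 0.375
  β = (-4 - (3)·0.000 - (-4)·0.000 - (-2)·0.000) / (10) = -0.400
  γ = (-12 - (-1)·0.000 - (-2)·0.000 - (4)·0.000) / (11) = -1.091
  δ = (-3 - (3)·0.000 - (1)·0.000 - (3)·0.000) / (-11) = 0.273
Iteration 2:
  α = (3 - (-1)·-0.400 - (1)·-1.091 - (4)·0.273) / (8) = 0.325
  β = (-4 - (3)·0.375 - (-4)·-1.091 - (-2)·0.273) / (10) = -0.894
  γ = (-12 - (-1)·0.375 - (-2)·-0.400 - (4)·0.273) / (11) = -1.229
  δ = (-3 - (3)·0.375 - (1)·-0.400 - (3)·-1.091) / (-11) = 0.041

-1.229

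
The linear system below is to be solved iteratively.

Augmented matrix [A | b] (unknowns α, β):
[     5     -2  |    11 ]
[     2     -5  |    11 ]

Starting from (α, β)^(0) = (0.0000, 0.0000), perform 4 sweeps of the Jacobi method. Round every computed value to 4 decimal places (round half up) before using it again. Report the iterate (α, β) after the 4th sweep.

(1.5312, -1.5312)

Iteration 1:
  α = (11 - (-2)·0.0000) / (5) = 2.2000
  β = (11 - (2)·0.0000) / (-5) = -2.2000
Iteration 2:
  α = (11 - (-2)·-2.2000) / (5) = 1.3200
  β = (11 - (2)·2.2000) / (-5) = -1.3200
Iteration 3:
  α = (11 - (-2)·-1.3200) / (5) = 1.6720
  β = (11 - (2)·1.3200) / (-5) = -1.6720
Iteration 4:
  α = (11 - (-2)·-1.6720) / (5) = 1.5312
  β = (11 - (2)·1.6720) / (-5) = -1.5312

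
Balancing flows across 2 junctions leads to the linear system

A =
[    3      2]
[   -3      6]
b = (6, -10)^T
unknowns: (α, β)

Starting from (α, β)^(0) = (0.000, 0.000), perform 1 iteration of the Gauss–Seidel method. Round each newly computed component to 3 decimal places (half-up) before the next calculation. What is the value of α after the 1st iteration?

2.000

Iteration 1:
  α = (6 - (2)·0.000) / (3) = 2.000
  β = (-10 - (-3)·2.000) / (6) = -0.667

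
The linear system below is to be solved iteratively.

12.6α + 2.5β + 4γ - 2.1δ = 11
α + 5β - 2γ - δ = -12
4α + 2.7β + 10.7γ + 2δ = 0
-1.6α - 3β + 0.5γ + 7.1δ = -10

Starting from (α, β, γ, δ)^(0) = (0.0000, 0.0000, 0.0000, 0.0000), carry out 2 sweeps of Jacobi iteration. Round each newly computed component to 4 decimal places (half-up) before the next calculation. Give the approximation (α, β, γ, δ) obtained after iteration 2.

Iteration 1:
  α = (11 - (2.5)·0.0000 - (4)·0.0000 - (-2.1)·0.0000) / (12.6) = 0.8730
  β = (-12 - (1)·0.0000 - (-2)·0.0000 - (-1)·0.0000) / (5) = -2.4000
  γ = (0 - (4)·0.0000 - (2.7)·0.0000 - (2)·0.0000) / (10.7) = 0.0000
  δ = (-10 - (-1.6)·0.0000 - (-3)·0.0000 - (0.5)·0.0000) / (7.1) = -1.4085
Iteration 2:
  α = (11 - (2.5)·-2.4000 - (4)·0.0000 - (-2.1)·-1.4085) / (12.6) = 1.1145
  β = (-12 - (1)·0.8730 - (-2)·0.0000 - (-1)·-1.4085) / (5) = -2.8563
  γ = (0 - (4)·0.8730 - (2.7)·-2.4000 - (2)·-1.4085) / (10.7) = 0.5425
  δ = (-10 - (-1.6)·0.8730 - (-3)·-2.4000 - (0.5)·0.0000) / (7.1) = -2.2258

(1.1145, -2.8563, 0.5425, -2.2258)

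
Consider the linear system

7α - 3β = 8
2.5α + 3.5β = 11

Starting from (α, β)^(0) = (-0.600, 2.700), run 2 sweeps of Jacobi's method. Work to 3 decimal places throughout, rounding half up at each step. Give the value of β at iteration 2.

Iteration 1:
  α = (8 - (-3)·2.700) / (7) = 2.300
  β = (11 - (2.5)·-0.600) / (3.5) = 3.571
Iteration 2:
  α = (8 - (-3)·3.571) / (7) = 2.673
  β = (11 - (2.5)·2.300) / (3.5) = 1.500

1.500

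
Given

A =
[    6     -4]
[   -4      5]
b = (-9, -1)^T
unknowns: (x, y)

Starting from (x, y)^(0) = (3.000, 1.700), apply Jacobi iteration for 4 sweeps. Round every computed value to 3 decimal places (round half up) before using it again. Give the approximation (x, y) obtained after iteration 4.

(-1.651, -1.663)

Iteration 1:
  x = (-9 - (-4)·1.700) / (6) = -0.367
  y = (-1 - (-4)·3.000) / (5) = 2.200
Iteration 2:
  x = (-9 - (-4)·2.200) / (6) = -0.033
  y = (-1 - (-4)·-0.367) / (5) = -0.494
Iteration 3:
  x = (-9 - (-4)·-0.494) / (6) = -1.829
  y = (-1 - (-4)·-0.033) / (5) = -0.226
Iteration 4:
  x = (-9 - (-4)·-0.226) / (6) = -1.651
  y = (-1 - (-4)·-1.829) / (5) = -1.663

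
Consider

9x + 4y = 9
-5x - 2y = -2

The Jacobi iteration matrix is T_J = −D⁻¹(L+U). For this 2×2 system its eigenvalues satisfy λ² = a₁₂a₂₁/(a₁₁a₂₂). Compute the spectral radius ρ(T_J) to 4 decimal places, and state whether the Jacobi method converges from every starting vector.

a₁₂a₂₁/(a₁₁a₂₂) = (4)·(-5) / ((9)·(-2)) = 1.111111
ρ = √|1.111111| = √1.111111 = 1.0541
ρ > 1, so Jacobi diverges

1.0541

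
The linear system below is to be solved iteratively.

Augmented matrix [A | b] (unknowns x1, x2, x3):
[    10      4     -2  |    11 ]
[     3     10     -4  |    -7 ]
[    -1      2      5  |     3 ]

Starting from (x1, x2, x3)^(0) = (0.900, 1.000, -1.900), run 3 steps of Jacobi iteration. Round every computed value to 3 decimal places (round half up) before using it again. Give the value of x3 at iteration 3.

1.231

Iteration 1:
  x1 = (11 - (4)·1.000 - (-2)·-1.900) / (10) = 0.320
  x2 = (-7 - (3)·0.900 - (-4)·-1.900) / (10) = -1.730
  x3 = (3 - (-1)·0.900 - (2)·1.000) / (5) = 0.380
Iteration 2:
  x1 = (11 - (4)·-1.730 - (-2)·0.380) / (10) = 1.868
  x2 = (-7 - (3)·0.320 - (-4)·0.380) / (10) = -0.644
  x3 = (3 - (-1)·0.320 - (2)·-1.730) / (5) = 1.356
Iteration 3:
  x1 = (11 - (4)·-0.644 - (-2)·1.356) / (10) = 1.629
  x2 = (-7 - (3)·1.868 - (-4)·1.356) / (10) = -0.718
  x3 = (3 - (-1)·1.868 - (2)·-0.644) / (5) = 1.231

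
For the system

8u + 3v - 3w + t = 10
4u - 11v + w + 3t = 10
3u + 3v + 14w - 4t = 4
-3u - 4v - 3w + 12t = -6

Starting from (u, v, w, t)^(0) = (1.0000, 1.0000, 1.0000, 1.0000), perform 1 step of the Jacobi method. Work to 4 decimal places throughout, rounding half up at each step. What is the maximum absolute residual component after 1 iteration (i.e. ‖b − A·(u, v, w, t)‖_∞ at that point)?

Iteration 1:
  u = (10 - (3)·1.0000 - (-3)·1.0000 - (1)·1.0000) / (8) = 1.1250
  v = (10 - (4)·1.0000 - (1)·1.0000 - (3)·1.0000) / (-11) = -0.1818
  w = (4 - (3)·1.0000 - (3)·1.0000 - (-4)·1.0000) / (14) = 0.1429
  t = (-6 - (-3)·1.0000 - (-4)·1.0000 - (-3)·1.0000) / (12) = 0.3333
Residual b − A·x = (1.6408, 2.3574, 0.5030, -6.9231); ∞-norm = 6.9231

6.9231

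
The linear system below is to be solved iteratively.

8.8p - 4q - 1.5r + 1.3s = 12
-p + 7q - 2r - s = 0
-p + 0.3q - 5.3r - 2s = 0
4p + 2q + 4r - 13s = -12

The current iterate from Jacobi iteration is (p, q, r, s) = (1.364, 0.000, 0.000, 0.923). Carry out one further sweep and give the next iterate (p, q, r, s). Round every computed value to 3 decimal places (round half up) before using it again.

One sweep:
  p = (12 - (-4)·0.000 - (-1.5)·0.000 - (1.3)·0.923) / (8.8) = 1.227
  q = (0 - (-1)·1.364 - (-2)·0.000 - (-1)·0.923) / (7) = 0.327
  r = (0 - (-1)·1.364 - (0.3)·0.000 - (-2)·0.923) / (-5.3) = -0.606
  s = (-12 - (4)·1.364 - (2)·0.000 - (4)·0.000) / (-13) = 1.343

(1.227, 0.327, -0.606, 1.343)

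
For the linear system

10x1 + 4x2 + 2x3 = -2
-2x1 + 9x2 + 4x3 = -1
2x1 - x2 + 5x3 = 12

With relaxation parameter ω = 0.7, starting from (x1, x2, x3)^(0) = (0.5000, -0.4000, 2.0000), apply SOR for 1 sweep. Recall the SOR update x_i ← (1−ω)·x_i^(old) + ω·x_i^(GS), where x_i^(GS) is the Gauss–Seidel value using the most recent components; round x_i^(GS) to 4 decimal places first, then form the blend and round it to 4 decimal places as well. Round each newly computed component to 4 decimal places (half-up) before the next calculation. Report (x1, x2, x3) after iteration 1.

Iteration 1:
  x1: GS value = (-2 - (4)·-0.4000 - (2)·2.0000) / (10) = -0.4400;  x1 ← (1−ω)·0.5000 + ω·-0.4400 = -0.1580
  x2: GS value = (-1 - (-2)·-0.1580 - (4)·2.0000) / (9) = -1.0351;  x2 ← (1−ω)·-0.4000 + ω·-1.0351 = -0.8446
  x3: GS value = (12 - (2)·-0.1580 - (-1)·-0.8446) / (5) = 2.2943;  x3 ← (1−ω)·2.0000 + ω·2.2943 = 2.2060

(-0.1580, -0.8446, 2.2060)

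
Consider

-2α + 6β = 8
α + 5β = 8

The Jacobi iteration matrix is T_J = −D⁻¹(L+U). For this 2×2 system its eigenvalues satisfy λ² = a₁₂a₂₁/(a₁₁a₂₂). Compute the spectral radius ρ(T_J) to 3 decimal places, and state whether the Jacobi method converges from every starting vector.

a₁₂a₂₁/(a₁₁a₂₂) = (6)·(1) / ((-2)·(5)) = -0.600000
ρ = √|-0.600000| = √0.600000 = 0.775
ρ < 1, so Jacobi converges

0.775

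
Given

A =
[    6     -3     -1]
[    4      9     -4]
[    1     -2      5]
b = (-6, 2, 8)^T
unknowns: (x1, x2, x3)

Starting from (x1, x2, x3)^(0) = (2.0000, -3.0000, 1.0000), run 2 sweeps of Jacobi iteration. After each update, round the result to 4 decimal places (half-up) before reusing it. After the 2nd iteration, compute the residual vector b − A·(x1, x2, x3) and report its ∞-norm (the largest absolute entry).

6.4220

Iteration 1:
  x1 = (-6 - (-3)·-3.0000 - (-1)·1.0000) / (6) = -2.3333
  x2 = (2 - (4)·2.0000 - (-4)·1.0000) / (9) = -0.2222
  x3 = (8 - (1)·2.0000 - (-2)·-3.0000) / (5) = 0.0000
Iteration 2:
  x1 = (-6 - (-3)·-0.2222 - (-1)·0.0000) / (6) = -1.1111
  x2 = (2 - (4)·-2.3333 - (-4)·0.0000) / (9) = 1.2592
  x3 = (8 - (1)·-2.3333 - (-2)·-0.2222) / (5) = 1.9778
Residual b − A·x = (6.4220, 3.0228, 1.7405); ∞-norm = 6.4220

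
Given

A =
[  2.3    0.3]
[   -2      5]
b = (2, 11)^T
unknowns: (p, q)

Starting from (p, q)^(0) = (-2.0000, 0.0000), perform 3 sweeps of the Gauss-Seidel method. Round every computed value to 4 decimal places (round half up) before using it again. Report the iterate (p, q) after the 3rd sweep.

(0.5546, 2.4218)

Iteration 1:
  p = (2 - (0.3)·0.0000) / (2.3) = 0.8696
  q = (11 - (-2)·0.8696) / (5) = 2.5478
Iteration 2:
  p = (2 - (0.3)·2.5478) / (2.3) = 0.5372
  q = (11 - (-2)·0.5372) / (5) = 2.4149
Iteration 3:
  p = (2 - (0.3)·2.4149) / (2.3) = 0.5546
  q = (11 - (-2)·0.5546) / (5) = 2.4218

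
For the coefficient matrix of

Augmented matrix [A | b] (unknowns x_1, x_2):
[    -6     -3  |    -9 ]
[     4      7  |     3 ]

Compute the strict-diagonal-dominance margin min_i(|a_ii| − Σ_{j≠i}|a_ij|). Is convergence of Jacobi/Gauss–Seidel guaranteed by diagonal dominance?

row 1: |-6| − (3) = 3
row 2: |7| − (4) = 3
minimum over rows = 3 → strictly diagonally dominant (convergence guaranteed)

3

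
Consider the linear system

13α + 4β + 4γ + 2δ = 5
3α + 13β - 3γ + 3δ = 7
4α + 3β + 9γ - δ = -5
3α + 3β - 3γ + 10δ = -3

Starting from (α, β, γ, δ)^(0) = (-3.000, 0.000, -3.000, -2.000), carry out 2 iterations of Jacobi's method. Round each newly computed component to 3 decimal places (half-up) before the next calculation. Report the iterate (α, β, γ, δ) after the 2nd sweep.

(-0.048, 0.363, -1.640, -0.918)

Iteration 1:
  α = (5 - (4)·0.000 - (4)·-3.000 - (2)·-2.000) / (13) = 1.615
  β = (7 - (3)·-3.000 - (-3)·-3.000 - (3)·-2.000) / (13) = 1.000
  γ = (-5 - (4)·-3.000 - (3)·0.000 - (-1)·-2.000) / (9) = 0.556
  δ = (-3 - (3)·-3.000 - (3)·0.000 - (-3)·-3.000) / (10) = -0.300
Iteration 2:
  α = (5 - (4)·1.000 - (4)·0.556 - (2)·-0.300) / (13) = -0.048
  β = (7 - (3)·1.615 - (-3)·0.556 - (3)·-0.300) / (13) = 0.363
  γ = (-5 - (4)·1.615 - (3)·1.000 - (-1)·-0.300) / (9) = -1.640
  δ = (-3 - (3)·1.615 - (3)·1.000 - (-3)·0.556) / (10) = -0.918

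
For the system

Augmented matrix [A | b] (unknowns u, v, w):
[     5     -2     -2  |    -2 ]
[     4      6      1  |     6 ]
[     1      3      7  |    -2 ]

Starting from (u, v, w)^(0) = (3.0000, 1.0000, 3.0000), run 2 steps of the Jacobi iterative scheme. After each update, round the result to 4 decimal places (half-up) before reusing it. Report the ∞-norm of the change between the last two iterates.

2.6572

Iteration 1:
  u = (-2 - (-2)·1.0000 - (-2)·3.0000) / (5) = 1.2000
  v = (6 - (4)·3.0000 - (1)·3.0000) / (6) = -1.5000
  w = (-2 - (1)·3.0000 - (3)·1.0000) / (7) = -1.1429
Iteration 2:
  u = (-2 - (-2)·-1.5000 - (-2)·-1.1429) / (5) = -1.4572
  v = (6 - (4)·1.2000 - (1)·-1.1429) / (6) = 0.3905
  w = (-2 - (1)·1.2000 - (3)·-1.5000) / (7) = 0.1857
Change: (-2.6572, 1.8905, 1.3286) → max |·| = 2.6572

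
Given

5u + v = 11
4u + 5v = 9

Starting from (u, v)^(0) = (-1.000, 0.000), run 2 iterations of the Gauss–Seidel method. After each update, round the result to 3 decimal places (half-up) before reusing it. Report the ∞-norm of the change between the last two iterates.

Iteration 1:
  u = (11 - (1)·0.000) / (5) = 2.200
  v = (9 - (4)·2.200) / (5) = 0.040
Iteration 2:
  u = (11 - (1)·0.040) / (5) = 2.192
  v = (9 - (4)·2.192) / (5) = 0.046
Change: (-0.008, 0.006) → max |·| = 0.008

0.008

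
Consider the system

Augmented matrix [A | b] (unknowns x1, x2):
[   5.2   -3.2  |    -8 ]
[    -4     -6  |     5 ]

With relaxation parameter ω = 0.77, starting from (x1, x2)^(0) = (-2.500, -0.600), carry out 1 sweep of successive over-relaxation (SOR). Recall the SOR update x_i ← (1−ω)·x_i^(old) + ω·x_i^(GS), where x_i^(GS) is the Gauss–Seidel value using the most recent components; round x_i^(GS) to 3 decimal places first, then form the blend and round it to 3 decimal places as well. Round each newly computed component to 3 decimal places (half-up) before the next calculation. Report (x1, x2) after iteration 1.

(-2.044, 0.269)

Iteration 1:
  x1: GS value = (-8 - (-3.2)·-0.600) / (5.2) = -1.908;  x1 ← (1−ω)·-2.500 + ω·-1.908 = -2.044
  x2: GS value = (5 - (-4)·-2.044) / (-6) = 0.529;  x2 ← (1−ω)·-0.600 + ω·0.529 = 0.269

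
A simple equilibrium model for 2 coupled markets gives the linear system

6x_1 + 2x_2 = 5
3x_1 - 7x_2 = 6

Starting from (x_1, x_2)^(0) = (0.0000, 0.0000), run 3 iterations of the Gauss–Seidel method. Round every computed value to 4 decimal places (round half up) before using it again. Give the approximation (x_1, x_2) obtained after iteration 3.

(0.9762, -0.4388)

Iteration 1:
  x_1 = (5 - (2)·0.0000) / (6) = 0.8333
  x_2 = (6 - (3)·0.8333) / (-7) = -0.5000
Iteration 2:
  x_1 = (5 - (2)·-0.5000) / (6) = 1.0000
  x_2 = (6 - (3)·1.0000) / (-7) = -0.4286
Iteration 3:
  x_1 = (5 - (2)·-0.4286) / (6) = 0.9762
  x_2 = (6 - (3)·0.9762) / (-7) = -0.4388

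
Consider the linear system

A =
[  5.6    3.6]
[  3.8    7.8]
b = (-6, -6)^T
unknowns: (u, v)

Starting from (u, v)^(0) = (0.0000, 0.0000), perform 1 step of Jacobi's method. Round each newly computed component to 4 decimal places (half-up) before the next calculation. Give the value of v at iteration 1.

Iteration 1:
  u = (-6 - (3.6)·0.0000) / (5.6) = -1.0714
  v = (-6 - (3.8)·0.0000) / (7.8) = -0.7692

-0.7692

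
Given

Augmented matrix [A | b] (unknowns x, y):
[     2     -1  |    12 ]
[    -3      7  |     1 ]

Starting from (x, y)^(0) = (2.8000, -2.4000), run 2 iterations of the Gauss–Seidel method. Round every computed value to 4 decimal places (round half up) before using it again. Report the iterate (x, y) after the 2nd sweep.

Iteration 1:
  x = (12 - (-1)·-2.4000) / (2) = 4.8000
  y = (1 - (-3)·4.8000) / (7) = 2.2000
Iteration 2:
  x = (12 - (-1)·2.2000) / (2) = 7.1000
  y = (1 - (-3)·7.1000) / (7) = 3.1857

(7.1000, 3.1857)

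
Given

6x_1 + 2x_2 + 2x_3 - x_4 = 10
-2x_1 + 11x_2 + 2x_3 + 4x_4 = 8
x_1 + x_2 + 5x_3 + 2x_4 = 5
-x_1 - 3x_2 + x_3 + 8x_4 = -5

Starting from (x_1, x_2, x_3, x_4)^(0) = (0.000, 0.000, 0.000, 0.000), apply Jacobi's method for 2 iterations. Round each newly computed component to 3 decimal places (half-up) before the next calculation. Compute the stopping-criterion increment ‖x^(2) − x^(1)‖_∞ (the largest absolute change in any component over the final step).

Iteration 1:
  x_1 = (10 - (2)·0.000 - (2)·0.000 - (-1)·0.000) / (6) = 1.667
  x_2 = (8 - (-2)·0.000 - (2)·0.000 - (4)·0.000) / (11) = 0.727
  x_3 = (5 - (1)·0.000 - (1)·0.000 - (2)·0.000) / (5) = 1.000
  x_4 = (-5 - (-1)·0.000 - (-3)·0.000 - (1)·0.000) / (8) = -0.625
Iteration 2:
  x_1 = (10 - (2)·0.727 - (2)·1.000 - (-1)·-0.625) / (6) = 0.987
  x_2 = (8 - (-2)·1.667 - (2)·1.000 - (4)·-0.625) / (11) = 1.076
  x_3 = (5 - (1)·1.667 - (1)·0.727 - (2)·-0.625) / (5) = 0.771
  x_4 = (-5 - (-1)·1.667 - (-3)·0.727 - (1)·1.000) / (8) = -0.269
Change: (-0.680, 0.349, -0.229, 0.356) → max |·| = 0.680

0.680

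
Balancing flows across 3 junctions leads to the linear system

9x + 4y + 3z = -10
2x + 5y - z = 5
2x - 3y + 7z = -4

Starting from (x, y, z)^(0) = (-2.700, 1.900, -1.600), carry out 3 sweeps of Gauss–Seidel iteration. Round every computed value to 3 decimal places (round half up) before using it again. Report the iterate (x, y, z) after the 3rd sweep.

(-2.142, 1.998, 0.897)

Iteration 1:
  x = (-10 - (4)·1.900 - (3)·-1.600) / (9) = -1.422
  y = (5 - (2)·-1.422 - (-1)·-1.600) / (5) = 1.249
  z = (-4 - (2)·-1.422 - (-3)·1.249) / (7) = 0.370
Iteration 2:
  x = (-10 - (4)·1.249 - (3)·0.370) / (9) = -1.790
  y = (5 - (2)·-1.790 - (-1)·0.370) / (5) = 1.790
  z = (-4 - (2)·-1.790 - (-3)·1.790) / (7) = 0.707
Iteration 3:
  x = (-10 - (4)·1.790 - (3)·0.707) / (9) = -2.142
  y = (5 - (2)·-2.142 - (-1)·0.707) / (5) = 1.998
  z = (-4 - (2)·-2.142 - (-3)·1.998) / (7) = 0.897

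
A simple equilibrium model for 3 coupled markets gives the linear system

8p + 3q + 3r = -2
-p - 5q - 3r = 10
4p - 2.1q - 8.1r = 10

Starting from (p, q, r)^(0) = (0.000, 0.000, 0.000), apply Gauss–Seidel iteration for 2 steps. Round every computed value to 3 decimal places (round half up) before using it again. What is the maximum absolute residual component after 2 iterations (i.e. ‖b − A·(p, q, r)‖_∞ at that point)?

Iteration 1:
  p = (-2 - (3)·0.000 - (3)·0.000) / (8) = -0.250
  q = (10 - (-1)·-0.250 - (-3)·0.000) / (-5) = -1.950
  r = (10 - (4)·-0.250 - (-2.1)·-1.950) / (-8.1) = -0.852
Iteration 2:
  p = (-2 - (3)·-1.950 - (3)·-0.852) / (8) = 0.801
  q = (10 - (-1)·0.801 - (-3)·-0.852) / (-5) = -1.649
  r = (10 - (4)·0.801 - (-2.1)·-1.649) / (-8.1) = -0.411
Residual b − A·x = (-2.228, 1.323, 0.004); ∞-norm = 2.228

2.228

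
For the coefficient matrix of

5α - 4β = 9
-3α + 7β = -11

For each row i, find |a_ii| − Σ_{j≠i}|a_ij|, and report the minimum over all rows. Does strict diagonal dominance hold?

row 1: |5| − (4) = 1
row 2: |7| − (3) = 4
minimum over rows = 1 → strictly diagonally dominant (convergence guaranteed)

1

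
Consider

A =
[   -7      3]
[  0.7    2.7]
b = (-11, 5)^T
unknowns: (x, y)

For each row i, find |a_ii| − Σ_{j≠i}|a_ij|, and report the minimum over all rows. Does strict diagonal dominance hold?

2

row 1: |-7| − (3) = 4
row 2: |2.7| − (0.7) = 2
minimum over rows = 2 → strictly diagonally dominant (convergence guaranteed)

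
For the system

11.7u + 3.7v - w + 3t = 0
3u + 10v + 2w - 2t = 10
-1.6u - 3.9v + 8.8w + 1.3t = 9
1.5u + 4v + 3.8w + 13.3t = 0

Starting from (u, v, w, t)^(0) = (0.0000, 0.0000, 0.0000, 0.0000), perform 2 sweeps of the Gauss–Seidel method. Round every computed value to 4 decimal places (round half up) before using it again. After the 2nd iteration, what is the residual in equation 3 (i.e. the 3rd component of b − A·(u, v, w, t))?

-0.2039

Iteration 1:
  u = (0 - (3.7)·0.0000 - (-1)·0.0000 - (3)·0.0000) / (11.7) = 0.0000
  v = (10 - (3)·0.0000 - (2)·0.0000 - (-2)·0.0000) / (10) = 1.0000
  w = (9 - (-1.6)·0.0000 - (-3.9)·1.0000 - (1.3)·0.0000) / (8.8) = 1.4659
  t = (0 - (1.5)·0.0000 - (4)·1.0000 - (3.8)·1.4659) / (13.3) = -0.7196
Iteration 2:
  u = (0 - (3.7)·1.0000 - (-1)·1.4659 - (3)·-0.7196) / (11.7) = -0.0064
  v = (10 - (3)·-0.0064 - (2)·1.4659 - (-2)·-0.7196) / (10) = 0.5648
  w = (9 - (-1.6)·-0.0064 - (-3.9)·0.5648 - (1.3)·-0.7196) / (8.8) = 1.3782
  t = (0 - (1.5)·-0.0064 - (4)·0.5648 - (3.8)·1.3782) / (13.3) = -0.5629
Residual b − A·x = (1.0520, 0.4890, -0.2039, -0.0002)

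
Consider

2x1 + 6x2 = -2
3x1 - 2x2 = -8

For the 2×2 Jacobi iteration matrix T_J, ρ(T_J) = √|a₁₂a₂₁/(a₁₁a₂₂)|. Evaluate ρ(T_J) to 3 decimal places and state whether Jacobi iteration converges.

a₁₂a₂₁/(a₁₁a₂₂) = (6)·(3) / ((2)·(-2)) = -4.500000
ρ = √|-4.500000| = √4.500000 = 2.121
ρ > 1, so Jacobi diverges

2.121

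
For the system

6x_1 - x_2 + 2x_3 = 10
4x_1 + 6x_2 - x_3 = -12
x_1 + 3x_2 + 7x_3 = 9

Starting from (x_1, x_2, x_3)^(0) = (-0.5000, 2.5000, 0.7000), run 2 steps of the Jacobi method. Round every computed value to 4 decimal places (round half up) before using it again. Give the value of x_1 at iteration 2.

Iteration 1:
  x_1 = (10 - (-1)·2.5000 - (2)·0.7000) / (6) = 1.8500
  x_2 = (-12 - (4)·-0.5000 - (-1)·0.7000) / (6) = -1.5500
  x_3 = (9 - (1)·-0.5000 - (3)·2.5000) / (7) = 0.2857
Iteration 2:
  x_1 = (10 - (-1)·-1.5500 - (2)·0.2857) / (6) = 1.3131
  x_2 = (-12 - (4)·1.8500 - (-1)·0.2857) / (6) = -3.1857
  x_3 = (9 - (1)·1.8500 - (3)·-1.5500) / (7) = 1.6857

1.3131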